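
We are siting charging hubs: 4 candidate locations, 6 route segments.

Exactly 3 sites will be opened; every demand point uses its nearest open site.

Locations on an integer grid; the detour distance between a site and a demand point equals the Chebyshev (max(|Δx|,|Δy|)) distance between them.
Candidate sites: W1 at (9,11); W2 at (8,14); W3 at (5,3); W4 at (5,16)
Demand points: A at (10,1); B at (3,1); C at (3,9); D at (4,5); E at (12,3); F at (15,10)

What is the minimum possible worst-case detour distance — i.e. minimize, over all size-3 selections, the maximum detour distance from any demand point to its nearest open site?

7

Open {W1, W2, W3}.
  Farthest demand point is E at detour distance 7 (to W3); all others are ≤ 7.
With {W1, W3, W4} the worst case is 7.
With {W2, W3, W4} the worst case is 7.
No size-3 selection achieves below 7.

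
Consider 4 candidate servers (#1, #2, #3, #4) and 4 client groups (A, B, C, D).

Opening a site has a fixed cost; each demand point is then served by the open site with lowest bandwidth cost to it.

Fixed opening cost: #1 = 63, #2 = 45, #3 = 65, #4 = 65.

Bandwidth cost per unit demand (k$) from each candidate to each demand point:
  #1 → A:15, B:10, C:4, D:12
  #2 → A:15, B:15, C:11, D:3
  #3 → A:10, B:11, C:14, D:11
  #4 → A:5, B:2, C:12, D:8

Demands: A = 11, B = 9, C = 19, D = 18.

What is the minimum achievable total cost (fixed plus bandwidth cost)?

Open {#1, #2, #4}: assign each demand point to its cheapest open site.
  A→#4 11×5=55, B→#4 9×2=18, C→#1 19×4=76, D→#2 18×3=54
  bandwidth cost 203, fixed 173 → total 376.
Compare {#1, #4}: bandwidth cost 293 + fixed 128 = 421.
Compare {#1, #2, #3, #4}: bandwidth cost 203 + fixed 238 = 441.
Compare {#2, #4}: bandwidth cost 336 + fixed 110 = 446.
All other subsets cost ≥ 421. Minimum total cost: 376.

376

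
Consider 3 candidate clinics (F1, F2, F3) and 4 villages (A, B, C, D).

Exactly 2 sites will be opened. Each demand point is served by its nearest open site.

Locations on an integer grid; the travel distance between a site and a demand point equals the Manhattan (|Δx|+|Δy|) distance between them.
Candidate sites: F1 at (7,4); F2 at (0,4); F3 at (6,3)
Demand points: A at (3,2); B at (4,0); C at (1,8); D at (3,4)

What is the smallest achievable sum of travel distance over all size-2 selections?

Open {F2, F3}.
  A→F3 4, B→F3 5, C→F2 5, D→F2 3  ⇒ total 17.
Compare {F1, F2}: total 20.
Compare {F1, F3}: total 23.

17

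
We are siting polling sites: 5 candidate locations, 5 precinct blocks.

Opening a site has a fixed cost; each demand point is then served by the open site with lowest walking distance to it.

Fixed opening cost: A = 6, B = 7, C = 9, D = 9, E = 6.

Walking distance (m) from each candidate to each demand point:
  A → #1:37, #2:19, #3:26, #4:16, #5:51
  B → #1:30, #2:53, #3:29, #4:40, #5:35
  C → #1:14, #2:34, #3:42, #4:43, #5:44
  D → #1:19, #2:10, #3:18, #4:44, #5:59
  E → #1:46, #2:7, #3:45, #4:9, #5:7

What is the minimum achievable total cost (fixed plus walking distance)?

Open {D, E}: assign each demand point to its cheapest open site.
  #1→D 19, #2→E 7, #3→D 18, #4→E 9, #5→E 7
  walking distance 60, fixed 15 → total 75.
Compare {C, D, E}: walking distance 55 + fixed 24 = 79.
Compare {A, D, E}: walking distance 60 + fixed 21 = 81.
Compare {B, D, E}: walking distance 60 + fixed 22 = 82.
All other subsets cost ≥ 79. Minimum total cost: 75.

75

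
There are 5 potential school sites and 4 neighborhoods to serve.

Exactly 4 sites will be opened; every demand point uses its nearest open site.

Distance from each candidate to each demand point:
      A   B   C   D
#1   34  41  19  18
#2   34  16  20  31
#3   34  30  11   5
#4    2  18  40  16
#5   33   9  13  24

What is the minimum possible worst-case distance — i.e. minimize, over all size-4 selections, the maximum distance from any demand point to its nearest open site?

11

Open {#1, #3, #4, #5}.
  Farthest demand point is C at distance 11 (to #3); all others are ≤ 11.
With {#2, #3, #4, #5} the worst case is 11.
With {#1, #2, #3, #4} the worst case is 16.
No size-4 selection achieves below 11.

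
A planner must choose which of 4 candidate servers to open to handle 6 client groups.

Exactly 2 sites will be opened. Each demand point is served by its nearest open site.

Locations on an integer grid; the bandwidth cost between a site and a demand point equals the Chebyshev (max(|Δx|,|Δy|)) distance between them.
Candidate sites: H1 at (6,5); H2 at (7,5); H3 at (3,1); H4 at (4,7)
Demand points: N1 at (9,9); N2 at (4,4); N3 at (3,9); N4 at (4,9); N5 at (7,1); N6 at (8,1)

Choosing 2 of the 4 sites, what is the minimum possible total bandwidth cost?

18

Open {H1, H4}.
  N1→H1 4, N2→H1 2, N3→H4 2, N4→H4 2, N5→H1 4, N6→H1 4  ⇒ total 18.
Compare {H2, H4}: total 19.
Compare {H3, H4}: total 21.
No size-2 selection does better; minimum is 18.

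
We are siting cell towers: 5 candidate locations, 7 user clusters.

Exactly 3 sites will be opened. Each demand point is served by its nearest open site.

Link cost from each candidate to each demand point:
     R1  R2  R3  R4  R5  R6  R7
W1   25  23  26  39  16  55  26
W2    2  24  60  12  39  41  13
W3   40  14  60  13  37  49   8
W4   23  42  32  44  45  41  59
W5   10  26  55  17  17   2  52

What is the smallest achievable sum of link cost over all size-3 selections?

Open {W1, W3, W5}.
  R1→W5 10, R2→W3 14, R3→W1 26, R4→W3 13, R5→W1 16, R6→W5 2, R7→W3 8  ⇒ total 89.
Compare {W1, W2, W5}: total 94.
Compare {W3, W4, W5}: total 96.
No size-3 selection does better; minimum is 89.

89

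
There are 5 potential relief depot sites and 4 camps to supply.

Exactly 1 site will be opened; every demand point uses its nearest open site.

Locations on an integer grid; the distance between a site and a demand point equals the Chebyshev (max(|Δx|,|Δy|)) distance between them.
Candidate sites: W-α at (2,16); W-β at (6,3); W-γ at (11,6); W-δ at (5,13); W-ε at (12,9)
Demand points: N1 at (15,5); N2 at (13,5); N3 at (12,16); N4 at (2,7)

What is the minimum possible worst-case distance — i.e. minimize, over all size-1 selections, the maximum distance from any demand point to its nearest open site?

Open {W-γ}.
  Farthest demand point is N3 at distance 10 (to W-γ); all others are ≤ 10.
With {W-δ} the worst case is 10.
With {W-ε} the worst case is 10.
No size-1 selection achieves below 10.

10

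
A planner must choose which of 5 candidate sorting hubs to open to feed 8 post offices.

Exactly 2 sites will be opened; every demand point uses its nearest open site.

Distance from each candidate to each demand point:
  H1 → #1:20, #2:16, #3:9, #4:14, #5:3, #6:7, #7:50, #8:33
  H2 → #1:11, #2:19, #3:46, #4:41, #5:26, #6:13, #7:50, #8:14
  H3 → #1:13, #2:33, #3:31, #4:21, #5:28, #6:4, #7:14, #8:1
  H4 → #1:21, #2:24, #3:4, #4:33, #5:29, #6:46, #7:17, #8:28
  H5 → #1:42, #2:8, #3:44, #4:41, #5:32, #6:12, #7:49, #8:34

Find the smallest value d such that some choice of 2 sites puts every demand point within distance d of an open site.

16

Open {H1, H3}.
  Farthest demand point is #2 at distance 16 (to H1); all others are ≤ 16.
With {H1, H4} the worst case is 28.
With {H3, H4} the worst case is 28.
No size-2 selection achieves below 16.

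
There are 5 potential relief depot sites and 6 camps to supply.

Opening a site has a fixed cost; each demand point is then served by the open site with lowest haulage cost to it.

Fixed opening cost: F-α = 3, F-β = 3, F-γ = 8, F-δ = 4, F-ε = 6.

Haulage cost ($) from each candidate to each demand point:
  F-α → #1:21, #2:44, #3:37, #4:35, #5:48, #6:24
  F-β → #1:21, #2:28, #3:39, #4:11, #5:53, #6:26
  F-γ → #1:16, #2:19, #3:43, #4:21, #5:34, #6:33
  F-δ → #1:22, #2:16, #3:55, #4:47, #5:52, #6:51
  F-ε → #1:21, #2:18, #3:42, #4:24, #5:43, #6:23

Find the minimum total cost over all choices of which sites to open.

Open {F-α, F-β, F-γ}: assign each demand point to its cheapest open site.
  #1→F-γ 16, #2→F-γ 19, #3→F-α 37, #4→F-β 11, #5→F-γ 34, #6→F-α 24
  haulage cost 141, fixed 14 → total 155.
Compare {F-β, F-γ}: haulage cost 145 + fixed 11 = 156.
Compare {F-α, F-β, F-γ, F-δ}: haulage cost 138 + fixed 18 = 156.
Compare {F-β, F-γ, F-δ}: haulage cost 142 + fixed 15 = 157.
All other subsets cost ≥ 156. Minimum total cost: 155.

155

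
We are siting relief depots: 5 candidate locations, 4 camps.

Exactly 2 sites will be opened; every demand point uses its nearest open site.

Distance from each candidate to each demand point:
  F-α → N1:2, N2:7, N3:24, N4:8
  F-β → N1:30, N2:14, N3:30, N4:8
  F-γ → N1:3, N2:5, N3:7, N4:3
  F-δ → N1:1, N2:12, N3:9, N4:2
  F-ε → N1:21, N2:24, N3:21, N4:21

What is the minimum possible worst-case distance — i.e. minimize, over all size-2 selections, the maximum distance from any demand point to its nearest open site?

7

Open {F-α, F-γ}.
  Farthest demand point is N3 at distance 7 (to F-γ); all others are ≤ 7.
With {F-β, F-γ} the worst case is 7.
With {F-γ, F-δ} the worst case is 7.
No size-2 selection achieves below 7.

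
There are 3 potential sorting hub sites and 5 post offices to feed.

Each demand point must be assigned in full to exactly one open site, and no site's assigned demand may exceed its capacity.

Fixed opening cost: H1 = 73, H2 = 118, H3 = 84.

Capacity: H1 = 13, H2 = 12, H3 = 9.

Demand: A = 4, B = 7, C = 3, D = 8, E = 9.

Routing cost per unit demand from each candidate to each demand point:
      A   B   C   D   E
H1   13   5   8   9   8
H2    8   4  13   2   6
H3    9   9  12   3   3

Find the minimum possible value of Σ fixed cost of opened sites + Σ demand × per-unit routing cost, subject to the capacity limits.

Open {H1, H2, H3}; cheapest assignment that respects the capacities:
  H1 (cap 13, load 10): B, C — cost 7×5 + 3×8 = 59
  H2 (cap 12, load 12): A, D — cost 4×8 + 8×2 = 48
  H3 (cap 9, load 9): E — cost 9×3 = 27
  Shipping 134, fixed 275 → total 409.
  Any other capacity-feasible assignment to {H1, H2, H3} ships for at least 134.
Total demand is 31 and no other set of sites has combined capacity ≥ 31, so {H1, H2, H3} is the only feasible choice of open sites. Minimum: 409.

409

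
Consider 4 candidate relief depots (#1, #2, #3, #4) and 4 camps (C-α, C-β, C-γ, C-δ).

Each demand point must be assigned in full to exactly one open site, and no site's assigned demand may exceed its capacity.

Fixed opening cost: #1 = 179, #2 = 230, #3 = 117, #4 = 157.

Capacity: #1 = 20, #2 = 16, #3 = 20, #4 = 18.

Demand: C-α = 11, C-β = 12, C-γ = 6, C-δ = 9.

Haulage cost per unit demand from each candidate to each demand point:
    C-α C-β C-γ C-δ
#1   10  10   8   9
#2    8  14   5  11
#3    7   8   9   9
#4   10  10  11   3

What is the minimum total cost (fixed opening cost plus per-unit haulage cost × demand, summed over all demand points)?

618

Open {#3, #4}; cheapest assignment that respects the capacities:
  #3 (cap 20, load 20): C-α, C-δ — cost 11×7 + 9×9 = 158
  #4 (cap 18, load 18): C-β, C-γ — cost 12×10 + 6×11 = 186
  Shipping 344, fixed 274 → total 618.
  Any other capacity-feasible assignment to {#3, #4} ships for at least 344.
Compare {#1, #3}: its best feasible assignment gives total 622.
Compare {#1, #4}: its best feasible assignment gives total 713.
Every other set of open sites that can feasibly serve all demand totals ≥ 622 even under its best assignment. Minimum: 618.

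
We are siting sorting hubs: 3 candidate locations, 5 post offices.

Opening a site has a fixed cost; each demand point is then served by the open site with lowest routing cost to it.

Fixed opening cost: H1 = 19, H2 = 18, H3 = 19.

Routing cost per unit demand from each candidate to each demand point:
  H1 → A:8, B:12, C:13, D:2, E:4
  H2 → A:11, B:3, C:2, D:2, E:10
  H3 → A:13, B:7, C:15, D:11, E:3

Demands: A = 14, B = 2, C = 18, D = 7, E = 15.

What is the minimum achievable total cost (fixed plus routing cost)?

265

Open {H1, H2}: assign each demand point to its cheapest open site.
  A→H1 14×8=112, B→H2 2×3=6, C→H2 18×2=36, D→H1 7×2=14, E→H1 15×4=60
  routing cost 228, fixed 37 → total 265.
Compare {H1, H2, H3}: routing cost 213 + fixed 56 = 269.
Compare {H2, H3}: routing cost 255 + fixed 37 = 292.
Compare {H2}: routing cost 360 + fixed 18 = 378.
All other subsets cost ≥ 269. Minimum total cost: 265.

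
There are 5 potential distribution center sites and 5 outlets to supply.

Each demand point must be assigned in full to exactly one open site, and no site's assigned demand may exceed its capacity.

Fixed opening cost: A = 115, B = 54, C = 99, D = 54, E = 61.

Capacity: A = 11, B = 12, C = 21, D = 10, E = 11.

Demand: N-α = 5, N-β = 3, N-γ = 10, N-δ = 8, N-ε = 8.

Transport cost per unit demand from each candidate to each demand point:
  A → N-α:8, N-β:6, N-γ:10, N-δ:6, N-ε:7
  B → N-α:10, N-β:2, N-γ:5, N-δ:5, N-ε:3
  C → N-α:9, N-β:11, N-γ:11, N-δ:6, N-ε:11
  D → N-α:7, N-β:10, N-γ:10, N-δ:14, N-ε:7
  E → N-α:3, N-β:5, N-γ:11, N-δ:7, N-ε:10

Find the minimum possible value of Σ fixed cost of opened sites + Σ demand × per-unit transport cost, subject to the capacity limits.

Open {B, C, E}; cheapest assignment that respects the capacities:
  B (cap 12, load 11): N-β, N-ε — cost 3×2 + 8×3 = 30
  C (cap 21, load 18): N-γ, N-δ — cost 10×11 + 8×6 = 158
  E (cap 11, load 5): N-α — cost 5×3 = 15
  Shipping 203, fixed 214 → total 417.
  Any other capacity-feasible assignment to {B, C, E} ships for at least 203.
Compare {B, C, D}: its best feasible assignment gives total 430.
Compare {B, C, D, E}: its best feasible assignment gives total 452.
Every other set of open sites that can feasibly serve all demand totals ≥ 430 even under its best assignment. Minimum: 417.

417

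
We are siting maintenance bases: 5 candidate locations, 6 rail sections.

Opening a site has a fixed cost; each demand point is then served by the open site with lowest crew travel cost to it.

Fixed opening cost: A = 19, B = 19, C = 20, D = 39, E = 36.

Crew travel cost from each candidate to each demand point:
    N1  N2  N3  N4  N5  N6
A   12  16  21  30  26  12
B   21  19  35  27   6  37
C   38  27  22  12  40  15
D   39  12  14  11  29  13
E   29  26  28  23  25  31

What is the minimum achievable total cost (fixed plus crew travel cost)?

132

Open {A, B}: assign each demand point to its cheapest open site.
  N1→A 12, N2→A 16, N3→A 21, N4→B 27, N5→B 6, N6→A 12
  crew travel cost 94, fixed 38 → total 132.
Compare {B, C}: crew travel cost 95 + fixed 39 = 134.
Compare {B, D}: crew travel cost 77 + fixed 58 = 135.
Compare {A}: crew travel cost 117 + fixed 19 = 136.
All other subsets cost ≥ 134. Minimum total cost: 132.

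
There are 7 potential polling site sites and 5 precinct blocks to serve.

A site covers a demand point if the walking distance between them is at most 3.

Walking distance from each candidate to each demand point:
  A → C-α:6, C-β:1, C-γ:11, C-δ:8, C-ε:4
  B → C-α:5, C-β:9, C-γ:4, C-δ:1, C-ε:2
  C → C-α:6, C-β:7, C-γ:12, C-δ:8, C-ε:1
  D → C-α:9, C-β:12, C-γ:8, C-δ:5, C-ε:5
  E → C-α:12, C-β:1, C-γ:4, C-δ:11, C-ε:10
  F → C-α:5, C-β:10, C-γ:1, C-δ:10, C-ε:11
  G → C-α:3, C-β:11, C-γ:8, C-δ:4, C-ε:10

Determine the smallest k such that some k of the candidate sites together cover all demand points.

4

Coverage sets (demand points within 3 of each site):
  A: {C-β}
  B: {C-δ, C-ε}
  C: {C-ε}
  D: {}
  E: {C-β}
  F: {C-γ}
  G: {C-α}
No 3 sites suffice: every size-3 union leaves at least one demand point uncovered.
But {A, B, F, G} covers everything, so the minimum is 4.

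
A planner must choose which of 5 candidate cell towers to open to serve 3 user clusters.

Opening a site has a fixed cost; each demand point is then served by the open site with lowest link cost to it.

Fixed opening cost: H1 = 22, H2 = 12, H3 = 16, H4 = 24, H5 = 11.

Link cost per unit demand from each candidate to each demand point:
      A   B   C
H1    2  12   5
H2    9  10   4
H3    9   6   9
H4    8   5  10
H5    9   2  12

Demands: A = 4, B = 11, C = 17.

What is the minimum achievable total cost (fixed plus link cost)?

Open {H1, H2, H5}: assign each demand point to its cheapest open site.
  A→H1 4×2=8, B→H5 11×2=22, C→H2 17×4=68
  link cost 98, fixed 45 → total 143.
Compare {H1, H5}: link cost 115 + fixed 33 = 148.
Compare {H2, H5}: link cost 126 + fixed 23 = 149.
Compare {H1, H2, H3, H5}: link cost 98 + fixed 61 = 159.
All other subsets cost ≥ 148. Minimum total cost: 143.

143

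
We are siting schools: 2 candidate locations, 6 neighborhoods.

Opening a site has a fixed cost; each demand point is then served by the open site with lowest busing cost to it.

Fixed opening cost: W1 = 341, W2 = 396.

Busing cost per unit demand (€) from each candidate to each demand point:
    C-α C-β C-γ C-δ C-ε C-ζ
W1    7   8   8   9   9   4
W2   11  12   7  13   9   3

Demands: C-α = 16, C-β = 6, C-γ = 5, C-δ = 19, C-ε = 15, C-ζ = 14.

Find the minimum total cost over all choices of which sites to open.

Open {W1}: assign each demand point to its cheapest open site.
  C-α→W1 16×7=112, C-β→W1 6×8=48, C-γ→W1 5×8=40, C-δ→W1 19×9=171, C-ε→W1 15×9=135, C-ζ→W1 14×4=56
  busing cost 562, fixed 341 → total 903.
Compare {W2}: busing cost 707 + fixed 396 = 1103.
Compare {W1, W2}: busing cost 543 + fixed 737 = 1280.

903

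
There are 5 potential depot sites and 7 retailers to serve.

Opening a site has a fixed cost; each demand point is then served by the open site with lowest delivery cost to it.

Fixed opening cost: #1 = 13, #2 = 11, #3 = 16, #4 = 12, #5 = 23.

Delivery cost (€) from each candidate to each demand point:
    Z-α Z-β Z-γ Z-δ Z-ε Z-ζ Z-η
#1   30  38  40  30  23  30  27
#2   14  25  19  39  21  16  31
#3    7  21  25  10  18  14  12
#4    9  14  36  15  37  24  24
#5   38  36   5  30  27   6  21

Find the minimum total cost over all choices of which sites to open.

118

Open {#3, #5}: assign each demand point to its cheapest open site.
  Z-α→#3 7, Z-β→#3 21, Z-γ→#5 5, Z-δ→#3 10, Z-ε→#3 18, Z-ζ→#5 6, Z-η→#3 12
  delivery cost 79, fixed 39 → total 118.
Compare {#3}: delivery cost 107 + fixed 16 = 123.
Compare {#3, #4, #5}: delivery cost 72 + fixed 51 = 123.
Compare {#2, #3}: delivery cost 101 + fixed 27 = 128.
All other subsets cost ≥ 123. Minimum total cost: 118.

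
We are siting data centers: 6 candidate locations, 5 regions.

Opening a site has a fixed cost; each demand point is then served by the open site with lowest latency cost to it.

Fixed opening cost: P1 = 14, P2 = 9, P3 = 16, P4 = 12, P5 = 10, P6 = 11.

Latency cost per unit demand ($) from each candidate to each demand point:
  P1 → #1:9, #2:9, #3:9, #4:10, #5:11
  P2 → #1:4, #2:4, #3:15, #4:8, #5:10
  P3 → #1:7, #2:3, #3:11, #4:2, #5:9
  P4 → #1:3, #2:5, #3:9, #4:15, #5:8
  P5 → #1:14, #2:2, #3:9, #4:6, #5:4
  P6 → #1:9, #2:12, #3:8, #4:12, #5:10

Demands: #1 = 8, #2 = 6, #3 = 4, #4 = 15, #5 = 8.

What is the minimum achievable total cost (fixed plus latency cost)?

Open {P3, P4, P5}: assign each demand point to its cheapest open site.
  #1→P4 8×3=24, #2→P5 6×2=12, #3→P4 4×9=36, #4→P3 15×2=30, #5→P5 8×4=32
  latency cost 134, fixed 38 → total 172.
Compare {P2, P3, P5}: latency cost 142 + fixed 35 = 177.
Compare {P3, P4, P5, P6}: latency cost 130 + fixed 49 = 179.
Compare {P2, P3, P4, P5}: latency cost 134 + fixed 47 = 181.
All other subsets cost ≥ 177. Minimum total cost: 172.

172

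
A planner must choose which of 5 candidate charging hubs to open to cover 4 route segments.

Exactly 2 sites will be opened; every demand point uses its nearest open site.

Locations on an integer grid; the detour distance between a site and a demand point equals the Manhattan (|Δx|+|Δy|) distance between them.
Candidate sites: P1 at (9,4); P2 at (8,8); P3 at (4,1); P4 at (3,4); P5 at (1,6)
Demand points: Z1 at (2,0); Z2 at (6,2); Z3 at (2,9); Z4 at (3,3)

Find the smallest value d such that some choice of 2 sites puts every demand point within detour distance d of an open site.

Open {P3, P5}.
  Farthest demand point is Z3 at detour distance 4 (to P5); all others are ≤ 4.
With {P4, P5} the worst case is 5.
With {P1, P4} the worst case is 6.
No size-2 selection achieves below 4.

4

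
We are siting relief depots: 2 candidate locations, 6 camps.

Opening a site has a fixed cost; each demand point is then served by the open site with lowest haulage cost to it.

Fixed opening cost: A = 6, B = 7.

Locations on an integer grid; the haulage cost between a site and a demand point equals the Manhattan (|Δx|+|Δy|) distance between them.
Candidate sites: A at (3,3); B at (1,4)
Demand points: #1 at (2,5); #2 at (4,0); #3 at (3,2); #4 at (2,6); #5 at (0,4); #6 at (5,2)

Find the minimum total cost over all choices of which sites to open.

Open {A}: assign each demand point to its cheapest open site.
  #1→A 3, #2→A 4, #3→A 1, #4→A 4, #5→A 4, #6→A 3
  haulage cost 19, fixed 6 → total 25.
Compare {A, B}: haulage cost 14 + fixed 13 = 27.
Compare {B}: haulage cost 23 + fixed 7 = 30.

25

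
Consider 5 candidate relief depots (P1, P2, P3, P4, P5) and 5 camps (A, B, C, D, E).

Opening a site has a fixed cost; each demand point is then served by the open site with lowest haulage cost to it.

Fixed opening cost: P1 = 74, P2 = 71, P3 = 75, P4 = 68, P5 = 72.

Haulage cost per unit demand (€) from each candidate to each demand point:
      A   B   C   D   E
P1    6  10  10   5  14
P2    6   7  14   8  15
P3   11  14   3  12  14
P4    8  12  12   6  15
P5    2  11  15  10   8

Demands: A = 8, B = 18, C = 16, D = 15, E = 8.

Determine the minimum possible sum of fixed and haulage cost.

592

Open {P2, P3, P5}: assign each demand point to its cheapest open site.
  A→P5 8×2=16, B→P2 18×7=126, C→P3 16×3=48, D→P2 15×8=120, E→P5 8×8=64
  haulage cost 374, fixed 218 → total 592.
Compare {P2, P3}: haulage cost 454 + fixed 146 = 600.
Compare {P1, P3, P5}: haulage cost 383 + fixed 221 = 604.
Compare {P1, P3}: haulage cost 463 + fixed 149 = 612.
All other subsets cost ≥ 600. Minimum total cost: 592.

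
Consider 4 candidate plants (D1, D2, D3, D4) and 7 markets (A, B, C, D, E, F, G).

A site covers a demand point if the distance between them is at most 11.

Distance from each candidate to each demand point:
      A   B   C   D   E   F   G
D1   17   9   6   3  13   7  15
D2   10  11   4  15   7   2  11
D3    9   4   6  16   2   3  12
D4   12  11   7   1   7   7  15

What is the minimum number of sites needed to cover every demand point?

Coverage sets (demand points within 11 of each site):
  D1: {B, C, D, F}
  D2: {A, B, C, E, F, G}
  D3: {A, B, C, E, F}
  D4: {B, C, D, E, F}
No single site covers all 7 demand points.
But {D1, D2} covers everything, so the minimum is 2.

2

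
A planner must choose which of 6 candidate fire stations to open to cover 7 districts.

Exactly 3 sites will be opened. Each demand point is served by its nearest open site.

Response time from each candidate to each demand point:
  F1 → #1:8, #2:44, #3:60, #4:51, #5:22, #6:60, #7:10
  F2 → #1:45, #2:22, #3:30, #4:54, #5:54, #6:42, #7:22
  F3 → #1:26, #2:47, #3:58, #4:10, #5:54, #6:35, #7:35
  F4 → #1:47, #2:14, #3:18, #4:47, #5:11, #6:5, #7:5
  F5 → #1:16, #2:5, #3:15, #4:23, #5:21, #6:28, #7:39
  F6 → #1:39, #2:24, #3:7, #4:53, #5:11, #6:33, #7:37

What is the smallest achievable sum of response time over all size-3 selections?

67

Open {F3, F4, F5}.
  #1→F5 16, #2→F5 5, #3→F5 15, #4→F3 10, #5→F4 11, #6→F4 5, #7→F4 5  ⇒ total 67.
Compare {F1, F3, F4}: total 71.
Compare {F1, F4, F5}: total 72.
No size-3 selection does better; minimum is 67.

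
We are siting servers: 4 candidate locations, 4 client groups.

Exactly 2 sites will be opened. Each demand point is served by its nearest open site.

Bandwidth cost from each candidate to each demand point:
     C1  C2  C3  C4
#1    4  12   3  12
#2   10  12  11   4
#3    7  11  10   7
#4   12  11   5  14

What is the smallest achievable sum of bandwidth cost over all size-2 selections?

23

Open {#1, #2}.
  C1→#1 4, C2→#1 12, C3→#1 3, C4→#2 4  ⇒ total 23.
Compare {#1, #3}: total 25.
Compare {#1, #4}: total 30.
No size-2 selection does better; minimum is 23.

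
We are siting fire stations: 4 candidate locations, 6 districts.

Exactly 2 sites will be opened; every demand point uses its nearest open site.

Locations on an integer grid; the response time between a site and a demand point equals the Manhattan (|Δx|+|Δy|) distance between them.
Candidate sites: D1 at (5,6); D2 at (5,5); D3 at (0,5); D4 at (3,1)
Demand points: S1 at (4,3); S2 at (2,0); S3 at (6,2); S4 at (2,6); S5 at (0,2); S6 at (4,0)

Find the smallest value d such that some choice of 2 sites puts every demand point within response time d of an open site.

4

Open {D1, D4}.
  Farthest demand point is S3 at response time 4 (to D4); all others are ≤ 4.
With {D2, D4} the worst case is 4.
With {D3, D4} the worst case is 4.
No size-2 selection achieves below 4.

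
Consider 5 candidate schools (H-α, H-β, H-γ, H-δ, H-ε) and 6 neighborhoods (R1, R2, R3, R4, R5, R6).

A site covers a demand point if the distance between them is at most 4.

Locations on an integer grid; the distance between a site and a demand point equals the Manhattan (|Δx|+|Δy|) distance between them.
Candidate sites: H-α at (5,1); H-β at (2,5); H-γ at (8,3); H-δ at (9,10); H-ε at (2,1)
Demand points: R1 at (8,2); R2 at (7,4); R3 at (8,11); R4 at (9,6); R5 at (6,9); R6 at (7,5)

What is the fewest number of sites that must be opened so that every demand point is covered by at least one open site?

Coverage sets (demand points within 4 of each site):
  H-α: {R1}
  H-β: {}
  H-γ: {R1, R2, R4, R6}
  H-δ: {R3, R4, R5}
  H-ε: {}
No single site covers all 6 demand points.
But {H-γ, H-δ} covers everything, so the minimum is 2.

2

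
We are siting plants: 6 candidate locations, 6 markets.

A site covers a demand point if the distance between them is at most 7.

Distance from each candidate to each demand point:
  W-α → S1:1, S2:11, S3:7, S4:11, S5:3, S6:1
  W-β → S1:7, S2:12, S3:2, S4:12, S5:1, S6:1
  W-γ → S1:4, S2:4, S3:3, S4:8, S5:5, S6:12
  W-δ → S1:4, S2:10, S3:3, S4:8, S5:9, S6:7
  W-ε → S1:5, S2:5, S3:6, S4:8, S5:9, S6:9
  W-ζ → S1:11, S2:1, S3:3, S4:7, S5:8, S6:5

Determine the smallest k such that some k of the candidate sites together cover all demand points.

Coverage sets (demand points within 7 of each site):
  W-α: {S1, S3, S5, S6}
  W-β: {S1, S3, S5, S6}
  W-γ: {S1, S2, S3, S5}
  W-δ: {S1, S3, S6}
  W-ε: {S1, S2, S3}
  W-ζ: {S2, S3, S4, S6}
No single site covers all 6 demand points.
But {W-α, W-ζ} covers everything, so the minimum is 2.

2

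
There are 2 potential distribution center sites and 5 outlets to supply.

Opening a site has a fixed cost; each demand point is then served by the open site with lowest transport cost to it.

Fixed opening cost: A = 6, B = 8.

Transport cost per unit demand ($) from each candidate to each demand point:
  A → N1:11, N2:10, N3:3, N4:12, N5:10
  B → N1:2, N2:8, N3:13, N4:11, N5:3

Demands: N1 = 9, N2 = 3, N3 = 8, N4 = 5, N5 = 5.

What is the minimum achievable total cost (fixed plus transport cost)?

150

Open {A, B}: assign each demand point to its cheapest open site.
  N1→B 9×2=18, N2→B 3×8=24, N3→A 8×3=24, N4→B 5×11=55, N5→B 5×3=15
  transport cost 136, fixed 14 → total 150.
Compare {B}: transport cost 216 + fixed 8 = 224.
Compare {A}: transport cost 263 + fixed 6 = 269.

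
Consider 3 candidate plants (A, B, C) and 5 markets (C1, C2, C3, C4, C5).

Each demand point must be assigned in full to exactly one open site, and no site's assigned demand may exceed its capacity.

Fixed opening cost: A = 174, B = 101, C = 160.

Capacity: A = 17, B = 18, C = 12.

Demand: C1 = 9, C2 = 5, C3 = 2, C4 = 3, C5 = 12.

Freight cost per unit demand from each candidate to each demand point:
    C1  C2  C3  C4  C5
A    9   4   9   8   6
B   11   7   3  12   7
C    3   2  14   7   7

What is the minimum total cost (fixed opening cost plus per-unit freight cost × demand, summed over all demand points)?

490

Open {A, B}; cheapest assignment that respects the capacities:
  A (cap 17, load 17): C1, C2, C4 — cost 9×9 + 5×4 + 3×8 = 125
  B (cap 18, load 14): C3, C5 — cost 2×3 + 12×7 = 90
  Shipping 215, fixed 275 → total 490.
  Any other capacity-feasible assignment to {A, B} ships for at least 215.
Compare {A, B, C}: its best feasible assignment gives total 581.
Every other set of open sites that can feasibly serve all demand totals ≥ 581 even under its best assignment. Minimum: 490.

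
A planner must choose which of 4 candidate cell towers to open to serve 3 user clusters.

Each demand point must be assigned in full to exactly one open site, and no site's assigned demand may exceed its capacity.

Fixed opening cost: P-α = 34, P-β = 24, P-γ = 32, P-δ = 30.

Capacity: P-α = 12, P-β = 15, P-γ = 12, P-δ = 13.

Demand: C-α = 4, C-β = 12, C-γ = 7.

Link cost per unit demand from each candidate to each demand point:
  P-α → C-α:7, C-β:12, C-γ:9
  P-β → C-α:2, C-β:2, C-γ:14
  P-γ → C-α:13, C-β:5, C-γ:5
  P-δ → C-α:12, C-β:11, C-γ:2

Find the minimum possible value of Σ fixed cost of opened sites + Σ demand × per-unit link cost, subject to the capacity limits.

140

Open {P-β, P-δ}; cheapest assignment that respects the capacities:
  P-β (cap 15, load 12): C-β — cost 12×2 = 24
  P-δ (cap 13, load 11): C-α, C-γ — cost 4×12 + 7×2 = 62
  Shipping 86, fixed 54 → total 140.
  Any other capacity-feasible assignment to {P-β, P-δ} ships for at least 86.
Compare {P-α, P-β, P-δ}: its best feasible assignment gives total 154.
Compare {P-β, P-γ}: its best feasible assignment gives total 167.
Every other set of open sites that can feasibly serve all demand totals ≥ 154 even under its best assignment. Minimum: 140.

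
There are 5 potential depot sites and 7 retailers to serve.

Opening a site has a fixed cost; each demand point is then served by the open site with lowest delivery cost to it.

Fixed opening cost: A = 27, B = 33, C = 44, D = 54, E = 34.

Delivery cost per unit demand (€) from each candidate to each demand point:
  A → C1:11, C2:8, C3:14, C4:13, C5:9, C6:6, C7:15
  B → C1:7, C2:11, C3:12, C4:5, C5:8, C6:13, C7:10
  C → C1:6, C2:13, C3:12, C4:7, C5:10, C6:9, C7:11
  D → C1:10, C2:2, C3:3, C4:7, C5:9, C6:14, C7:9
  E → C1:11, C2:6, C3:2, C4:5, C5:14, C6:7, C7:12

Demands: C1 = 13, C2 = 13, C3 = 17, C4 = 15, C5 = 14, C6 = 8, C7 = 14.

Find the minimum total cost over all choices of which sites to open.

Open {B, D, E}: assign each demand point to its cheapest open site.
  C1→B 13×7=91, C2→D 13×2=26, C3→E 17×2=34, C4→B 15×5=75, C5→B 14×8=112, C6→E 8×7=56, C7→D 14×9=126
  delivery cost 520, fixed 121 → total 641.
Compare {A, B, D}: delivery cost 529 + fixed 114 = 643.
Compare {B, E}: delivery cost 586 + fixed 67 = 653.
Compare {C, D, E}: delivery cost 521 + fixed 132 = 653.
All other subsets cost ≥ 643. Minimum total cost: 641.

641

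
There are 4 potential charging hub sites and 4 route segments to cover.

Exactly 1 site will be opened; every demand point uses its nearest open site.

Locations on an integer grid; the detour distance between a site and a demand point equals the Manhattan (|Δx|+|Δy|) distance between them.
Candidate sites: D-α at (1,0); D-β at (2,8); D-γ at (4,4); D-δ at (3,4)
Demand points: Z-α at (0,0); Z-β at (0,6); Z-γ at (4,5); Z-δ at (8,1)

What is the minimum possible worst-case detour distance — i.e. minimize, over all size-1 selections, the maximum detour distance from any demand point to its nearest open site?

Open {D-α}.
  Farthest demand point is Z-γ at detour distance 8 (to D-α); all others are ≤ 8.
With {D-γ} the worst case is 8.
With {D-δ} the worst case is 8.
No size-1 selection achieves below 8.

8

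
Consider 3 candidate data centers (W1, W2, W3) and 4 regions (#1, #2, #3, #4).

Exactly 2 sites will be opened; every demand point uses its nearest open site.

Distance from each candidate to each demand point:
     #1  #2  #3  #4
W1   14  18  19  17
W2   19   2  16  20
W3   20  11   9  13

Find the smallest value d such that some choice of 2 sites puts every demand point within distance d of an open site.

14

Open {W1, W3}.
  Farthest demand point is #1 at distance 14 (to W1); all others are ≤ 14.
With {W1, W2} the worst case is 17.
With {W2, W3} the worst case is 19.
No size-2 selection achieves below 14.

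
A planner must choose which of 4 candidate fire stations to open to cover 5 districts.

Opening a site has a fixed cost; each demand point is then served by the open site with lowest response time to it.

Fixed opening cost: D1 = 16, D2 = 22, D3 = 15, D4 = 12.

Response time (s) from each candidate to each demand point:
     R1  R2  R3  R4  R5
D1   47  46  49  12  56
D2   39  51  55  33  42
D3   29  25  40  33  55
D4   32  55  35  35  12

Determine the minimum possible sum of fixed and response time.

156

Open {D1, D3, D4}: assign each demand point to its cheapest open site.
  R1→D3 29, R2→D3 25, R3→D4 35, R4→D1 12, R5→D4 12
  response time 113, fixed 43 → total 156.
Compare {D3, D4}: response time 134 + fixed 27 = 161.
Compare {D1, D4}: response time 137 + fixed 28 = 165.
Compare {D1, D2, D3, D4}: response time 113 + fixed 65 = 178.
All other subsets cost ≥ 161. Minimum total cost: 156.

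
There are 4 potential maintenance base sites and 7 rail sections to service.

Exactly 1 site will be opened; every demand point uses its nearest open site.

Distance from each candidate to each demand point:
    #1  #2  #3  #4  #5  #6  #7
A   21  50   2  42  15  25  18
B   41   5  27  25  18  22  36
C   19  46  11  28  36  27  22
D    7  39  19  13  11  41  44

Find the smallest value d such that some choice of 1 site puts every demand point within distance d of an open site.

Open {B}.
  Farthest demand point is #1 at distance 41 (to B); all others are ≤ 41.
With {D} the worst case is 44.
With {C} the worst case is 46.
No size-1 selection achieves below 41.

41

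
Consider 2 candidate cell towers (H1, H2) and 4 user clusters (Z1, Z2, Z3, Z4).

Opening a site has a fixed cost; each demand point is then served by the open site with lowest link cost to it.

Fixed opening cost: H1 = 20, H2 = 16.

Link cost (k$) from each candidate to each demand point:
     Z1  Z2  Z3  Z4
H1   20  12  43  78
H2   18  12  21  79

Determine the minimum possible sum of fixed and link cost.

146

Open {H2}: assign each demand point to its cheapest open site.
  Z1→H2 18, Z2→H2 12, Z3→H2 21, Z4→H2 79
  link cost 130, fixed 16 → total 146.
Compare {H1, H2}: link cost 129 + fixed 36 = 165.
Compare {H1}: link cost 153 + fixed 20 = 173.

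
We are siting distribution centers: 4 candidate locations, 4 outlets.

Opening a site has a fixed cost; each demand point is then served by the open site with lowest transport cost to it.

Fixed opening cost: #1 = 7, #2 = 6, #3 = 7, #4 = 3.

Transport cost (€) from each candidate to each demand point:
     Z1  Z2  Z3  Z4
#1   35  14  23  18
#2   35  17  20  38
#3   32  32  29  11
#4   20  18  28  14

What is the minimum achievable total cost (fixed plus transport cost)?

Open {#2, #4}: assign each demand point to its cheapest open site.
  Z1→#4 20, Z2→#2 17, Z3→#2 20, Z4→#4 14
  transport cost 71, fixed 9 → total 80.
Compare {#1, #4}: transport cost 71 + fixed 10 = 81.
Compare {#4}: transport cost 80 + fixed 3 = 83.
Compare {#1, #2, #4}: transport cost 68 + fixed 16 = 84.
All other subsets cost ≥ 81. Minimum total cost: 80.

80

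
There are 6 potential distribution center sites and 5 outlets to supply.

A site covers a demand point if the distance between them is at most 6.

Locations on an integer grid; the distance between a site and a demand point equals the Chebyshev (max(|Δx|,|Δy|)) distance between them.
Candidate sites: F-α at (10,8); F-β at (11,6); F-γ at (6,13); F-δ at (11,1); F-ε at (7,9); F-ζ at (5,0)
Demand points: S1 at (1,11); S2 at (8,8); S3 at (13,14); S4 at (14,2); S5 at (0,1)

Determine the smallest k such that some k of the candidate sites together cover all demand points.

Coverage sets (demand points within 6 of each site):
  F-α: {S2, S3, S4}
  F-β: {S2, S4}
  F-γ: {S1, S2}
  F-δ: {S4}
  F-ε: {S1, S2, S3}
  F-ζ: {S5}
No 2 sites suffice: every size-2 union leaves at least one demand point uncovered.
But {F-α, F-γ, F-ζ} covers everything, so the minimum is 3.

3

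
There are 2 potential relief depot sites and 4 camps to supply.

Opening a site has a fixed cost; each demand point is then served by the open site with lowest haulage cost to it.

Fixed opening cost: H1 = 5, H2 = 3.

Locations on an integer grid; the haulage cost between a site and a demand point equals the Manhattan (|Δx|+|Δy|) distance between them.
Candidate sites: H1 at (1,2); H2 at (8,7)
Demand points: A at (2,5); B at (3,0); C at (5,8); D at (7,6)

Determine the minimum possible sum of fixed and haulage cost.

Open {H1, H2}: assign each demand point to its cheapest open site.
  A→H1 4, B→H1 4, C→H2 4, D→H2 2
  haulage cost 14, fixed 8 → total 22.
Compare {H2}: haulage cost 26 + fixed 3 = 29.
Compare {H1}: haulage cost 28 + fixed 5 = 33.

22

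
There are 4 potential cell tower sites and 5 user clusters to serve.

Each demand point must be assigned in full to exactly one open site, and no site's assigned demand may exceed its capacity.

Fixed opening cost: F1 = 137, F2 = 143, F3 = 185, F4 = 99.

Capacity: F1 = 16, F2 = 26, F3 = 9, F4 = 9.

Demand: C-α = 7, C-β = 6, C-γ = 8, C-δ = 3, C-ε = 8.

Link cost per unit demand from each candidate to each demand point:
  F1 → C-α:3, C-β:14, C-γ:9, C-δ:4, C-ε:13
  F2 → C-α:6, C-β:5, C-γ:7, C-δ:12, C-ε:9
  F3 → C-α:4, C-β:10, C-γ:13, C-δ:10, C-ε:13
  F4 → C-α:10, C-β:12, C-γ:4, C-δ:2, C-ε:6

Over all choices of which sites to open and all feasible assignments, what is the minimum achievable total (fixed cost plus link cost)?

Open {F2, F4}; cheapest assignment that respects the capacities:
  F2 (cap 26, load 24): C-α, C-β, C-δ, C-ε — cost 7×6 + 6×5 + 3×12 + 8×9 = 180
  F4 (cap 9, load 8): C-γ — cost 8×4 = 32
  Shipping 212, fixed 242 → total 454.
  Any other capacity-feasible assignment to {F2, F4} ships for at least 212.
Compare {F1, F2}: its best feasible assignment gives total 471.
Compare {F1, F2, F4}: its best feasible assignment gives total 546.
Every other set of open sites that can feasibly serve all demand totals ≥ 471 even under its best assignment. Minimum: 454.

454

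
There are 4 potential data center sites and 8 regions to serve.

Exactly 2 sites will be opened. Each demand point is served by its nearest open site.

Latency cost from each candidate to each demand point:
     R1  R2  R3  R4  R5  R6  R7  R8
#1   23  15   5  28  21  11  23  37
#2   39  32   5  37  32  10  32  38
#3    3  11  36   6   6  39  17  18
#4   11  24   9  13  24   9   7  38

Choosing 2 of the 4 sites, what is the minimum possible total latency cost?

Open {#3, #4}.
  R1→#3 3, R2→#3 11, R3→#4 9, R4→#3 6, R5→#3 6, R6→#4 9, R7→#4 7, R8→#3 18  ⇒ total 69.
Compare {#2, #3}: total 76.
Compare {#1, #3}: total 77.
No size-2 selection does better; minimum is 69.

69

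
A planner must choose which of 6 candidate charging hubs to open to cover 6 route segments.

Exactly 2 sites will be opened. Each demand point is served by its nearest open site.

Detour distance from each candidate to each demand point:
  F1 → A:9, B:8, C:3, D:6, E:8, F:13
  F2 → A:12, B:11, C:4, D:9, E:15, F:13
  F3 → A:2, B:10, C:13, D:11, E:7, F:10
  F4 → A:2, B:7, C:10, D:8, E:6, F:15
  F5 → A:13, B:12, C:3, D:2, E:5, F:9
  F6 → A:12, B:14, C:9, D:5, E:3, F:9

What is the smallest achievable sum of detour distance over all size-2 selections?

Open {F4, F5}.
  A→F4 2, B→F4 7, C→F5 3, D→F5 2, E→F5 5, F→F5 9  ⇒ total 28.
Compare {F3, F5}: total 31.
Compare {F4, F6}: total 35.
No size-2 selection does better; minimum is 28.

28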